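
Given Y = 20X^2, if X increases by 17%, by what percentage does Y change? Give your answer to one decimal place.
36.9%

For Y = 20X^2:
If X → X(1 + 0.17)
Then Y → Y · (1 + 0.17)^2
     = Y · 1.3689

Percentage change = ((1 + 0.17)^2 − 1) × 100% ≈ 36.9%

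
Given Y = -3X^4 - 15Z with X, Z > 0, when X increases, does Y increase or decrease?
Y decreases

Taking the partial derivative:
∂Y/∂X = -12X^3

∂Y/∂X = -12X^3 < 0 (assuming positive values)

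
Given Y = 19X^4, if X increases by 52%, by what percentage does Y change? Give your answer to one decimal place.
433.8%

For Y = 19X^4:
If X → X(1 + 0.52)
Then Y → Y · (1 + 0.52)^4
     ≈ Y · 5.3379

Percentage change = ((1 + 0.52)^4 − 1) × 100% ≈ 433.8%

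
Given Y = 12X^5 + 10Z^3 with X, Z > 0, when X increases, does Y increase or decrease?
Y increases

Taking the partial derivative:
∂Y/∂X = 60X^4

∂Y/∂X = 60X^4 > 0 (assuming positive values)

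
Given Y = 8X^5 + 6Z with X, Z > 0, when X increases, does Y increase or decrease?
Y increases

Taking the partial derivative:
∂Y/∂X = 40X^4

∂Y/∂X = 40X^4 > 0 (assuming positive values)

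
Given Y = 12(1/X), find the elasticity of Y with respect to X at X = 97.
Elasticity = -1

Elasticity = (dY/dX) · (X/Y)

dY/dX = -12/X²
At X = 97: dY/dX = -12/9409, Y = 12/97

Elasticity = (-12/9409) · (97 / (12/97)) = -1

Interpretation: for a small percentage change in X, the percentage change in Y is approximately -1.00 times as large.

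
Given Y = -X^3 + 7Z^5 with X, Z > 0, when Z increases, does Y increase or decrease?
Y increases

Taking the partial derivative:
∂Y/∂Z = 35Z^4

∂Y/∂Z = 35Z^4 > 0 (assuming positive values)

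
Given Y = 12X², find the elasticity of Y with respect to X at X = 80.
Elasticity = 2

Elasticity = (dY/dX) · (X/Y)

dY/dX = 24·X
At X = 80: dY/dX = 1920, Y = 76800

Elasticity = 1920 · (80 / 76800) = 2

Interpretation: for a small percentage change in X, the percentage change in Y is approximately 2.00 times as large.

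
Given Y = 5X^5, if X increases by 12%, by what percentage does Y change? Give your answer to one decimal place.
76.2%

For Y = 5X^5:
If X → X(1 + 0.12)
Then Y → Y · (1 + 0.12)^5
     ≈ Y · 1.7623

Percentage change = ((1 + 0.12)^5 − 1) × 100% ≈ 76.2%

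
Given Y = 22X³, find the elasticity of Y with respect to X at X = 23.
Elasticity = 3

Elasticity = (dY/dX) · (X/Y)

dY/dX = 66·X²
At X = 23: dY/dX = 34914, Y = 267674

Elasticity = 34914 · (23 / 267674) = 3

Interpretation: for a small percentage change in X, the percentage change in Y is approximately 3.00 times as large.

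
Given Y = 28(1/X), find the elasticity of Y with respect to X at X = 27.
Elasticity = -1

Elasticity = (dY/dX) · (X/Y)

dY/dX = -28/X²
At X = 27: dY/dX = -28/729, Y = 28/27

Elasticity = (-28/729) · (27 / (28/27)) = -1

Interpretation: for a small percentage change in X, the percentage change in Y is approximately -1.00 times as large.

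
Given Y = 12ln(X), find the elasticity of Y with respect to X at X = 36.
Elasticity = 1/ln(36) ≈ 0.2791

Elasticity = (dY/dX) · (X/Y)

dY/dX = 12/X
At X = 36: dY/dX = 1/3, Y = 12·ln(36)

Elasticity = (1/3) · (36 / (12·ln(36))) = 1/ln(36) ≈ 0.2791

Interpretation: for a small percentage change in X, the percentage change in Y is approximately 0.28 times as large.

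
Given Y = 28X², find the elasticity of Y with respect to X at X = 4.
Elasticity = 2

Elasticity = (dY/dX) · (X/Y)

dY/dX = 56·X
At X = 4: dY/dX = 224, Y = 448

Elasticity = 224 · (4 / 448) = 2

Interpretation: for a small percentage change in X, the percentage change in Y is approximately 2.00 times as large.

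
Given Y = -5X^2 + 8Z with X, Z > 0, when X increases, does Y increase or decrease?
Y decreases

Taking the partial derivative:
∂Y/∂X = -10X

∂Y/∂X = -10X < 0 (assuming positive values)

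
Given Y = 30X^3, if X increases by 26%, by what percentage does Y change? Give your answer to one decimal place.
100.0%

For Y = 30X^3:
If X → X(1 + 0.26)
Then Y → Y · (1 + 0.26)^3
     ≈ Y · 2.0004

Percentage change = ((1 + 0.26)^3 − 1) × 100% ≈ 100.0%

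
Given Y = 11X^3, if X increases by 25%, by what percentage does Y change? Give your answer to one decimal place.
95.3%

For Y = 11X^3:
If X → X(1 + 0.25)
Then Y → Y · (1 + 0.25)^3
     ≈ Y · 1.9531

Percentage change = ((1 + 0.25)^3 − 1) × 100% ≈ 95.3%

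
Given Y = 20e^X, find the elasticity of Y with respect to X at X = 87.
Elasticity = 87

Elasticity = (dY/dX) · (X/Y)

dY/dX = 20·e^X
At X = 87: dY/dX = 20·e^87, Y = 20·e^87

Elasticity = (20·e^87) · (87 / (20·e^87)) = 87

Interpretation: for a small percentage change in X, the percentage change in Y is approximately 87.00 times as large.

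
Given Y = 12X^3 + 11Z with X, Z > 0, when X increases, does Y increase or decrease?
Y increases

Taking the partial derivative:
∂Y/∂X = 36X^2

∂Y/∂X = 36X^2 > 0 (assuming positive values)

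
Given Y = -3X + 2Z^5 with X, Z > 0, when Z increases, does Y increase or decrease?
Y increases

Taking the partial derivative:
∂Y/∂Z = 10Z^4

∂Y/∂Z = 10Z^4 > 0 (assuming positive values)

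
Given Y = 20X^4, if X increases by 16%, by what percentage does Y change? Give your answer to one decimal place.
81.1%

For Y = 20X^4:
If X → X(1 + 0.16)
Then Y → Y · (1 + 0.16)^4
     ≈ Y · 1.8106

Percentage change = ((1 + 0.16)^4 − 1) × 100% ≈ 81.1%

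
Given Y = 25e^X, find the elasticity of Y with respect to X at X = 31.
Elasticity = 31

Elasticity = (dY/dX) · (X/Y)

dY/dX = 25·e^X
At X = 31: dY/dX = 25·e^31, Y = 25·e^31

Elasticity = (25·e^31) · (31 / (25·e^31)) = 31

Interpretation: for a small percentage change in X, the percentage change in Y is approximately 31.00 times as large.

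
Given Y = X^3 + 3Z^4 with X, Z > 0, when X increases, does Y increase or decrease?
Y increases

Taking the partial derivative:
∂Y/∂X = 3X^2

∂Y/∂X = 3X^2 > 0 (assuming positive values)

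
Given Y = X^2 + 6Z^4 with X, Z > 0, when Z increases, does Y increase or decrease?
Y increases

Taking the partial derivative:
∂Y/∂Z = 24Z^3

∂Y/∂Z = 24Z^3 > 0 (assuming positive values)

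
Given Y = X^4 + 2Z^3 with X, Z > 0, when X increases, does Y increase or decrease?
Y increases

Taking the partial derivative:
∂Y/∂X = 4X^3

∂Y/∂X = 4X^3 > 0 (assuming positive values)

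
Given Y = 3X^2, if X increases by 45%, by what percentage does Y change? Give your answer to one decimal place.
110.3%

For Y = 3X^2:
If X → X(1 + 0.45)
Then Y → Y · (1 + 0.45)^2
     = Y · 2.1025

Percentage change = ((1 + 0.45)^2 − 1) × 100% ≈ 110.3%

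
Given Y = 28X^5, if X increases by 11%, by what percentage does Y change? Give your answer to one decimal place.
68.5%

For Y = 28X^5:
If X → X(1 + 0.11)
Then Y → Y · (1 + 0.11)^5
     ≈ Y · 1.6851

Percentage change = ((1 + 0.11)^5 − 1) × 100% ≈ 68.5%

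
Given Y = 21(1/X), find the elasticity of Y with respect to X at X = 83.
Elasticity = -1

Elasticity = (dY/dX) · (X/Y)

dY/dX = -21/X²
At X = 83: dY/dX = -21/6889, Y = 21/83

Elasticity = (-21/6889) · (83 / (21/83)) = -1

Interpretation: for a small percentage change in X, the percentage change in Y is approximately -1.00 times as large.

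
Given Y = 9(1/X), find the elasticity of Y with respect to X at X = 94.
Elasticity = -1

Elasticity = (dY/dX) · (X/Y)

dY/dX = -9/X²
At X = 94: dY/dX = -9/8836, Y = 9/94

Elasticity = (-9/8836) · (94 / (9/94)) = -1

Interpretation: for a small percentage change in X, the percentage change in Y is approximately -1.00 times as large.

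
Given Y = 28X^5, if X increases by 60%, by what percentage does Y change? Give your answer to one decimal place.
948.6%

For Y = 28X^5:
If X → X(1 + 0.6)
Then Y → Y · (1 + 0.6)^5
     ≈ Y · 10.4858

Percentage change = ((1 + 0.6)^5 − 1) × 100% ≈ 948.6%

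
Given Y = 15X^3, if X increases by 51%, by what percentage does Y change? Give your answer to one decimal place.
244.3%

For Y = 15X^3:
If X → X(1 + 0.51)
Then Y → Y · (1 + 0.51)^3
     ≈ Y · 3.4430

Percentage change = ((1 + 0.51)^3 − 1) × 100% ≈ 244.3%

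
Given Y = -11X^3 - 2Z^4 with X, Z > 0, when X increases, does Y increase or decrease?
Y decreases

Taking the partial derivative:
∂Y/∂X = -33X^2

∂Y/∂X = -33X^2 < 0 (assuming positive values)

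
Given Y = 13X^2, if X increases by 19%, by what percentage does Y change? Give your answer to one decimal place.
41.6%

For Y = 13X^2:
If X → X(1 + 0.19)
Then Y → Y · (1 + 0.19)^2
     = Y · 1.4161

Percentage change = ((1 + 0.19)^2 − 1) × 100% ≈ 41.6%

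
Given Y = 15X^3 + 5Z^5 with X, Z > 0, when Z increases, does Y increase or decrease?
Y increases

Taking the partial derivative:
∂Y/∂Z = 25Z^4

∂Y/∂Z = 25Z^4 > 0 (assuming positive values)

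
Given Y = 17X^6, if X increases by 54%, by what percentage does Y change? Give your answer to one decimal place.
1233.9%

For Y = 17X^6:
If X → X(1 + 0.54)
Then Y → Y · (1 + 0.54)^6
     ≈ Y · 13.3390

Percentage change = ((1 + 0.54)^6 − 1) × 100% ≈ 1233.9%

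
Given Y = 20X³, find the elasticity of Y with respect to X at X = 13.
Elasticity = 3

Elasticity = (dY/dX) · (X/Y)

dY/dX = 60·X²
At X = 13: dY/dX = 10140, Y = 43940

Elasticity = 10140 · (13 / 43940) = 3

Interpretation: for a small percentage change in X, the percentage change in Y is approximately 3.00 times as large.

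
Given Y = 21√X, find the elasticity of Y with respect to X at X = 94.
Elasticity = 1/2

Elasticity = (dY/dX) · (X/Y)

dY/dX = 21/(2·√X)
At X = 94: dY/dX = 21·√94/188, Y = 21·√94

Elasticity = (21·√94/188) · (94 / (21·√94)) = 1/2

Interpretation: for a small percentage change in X, the percentage change in Y is approximately 0.50 times as large.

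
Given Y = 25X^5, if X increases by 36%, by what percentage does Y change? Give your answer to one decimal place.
365.3%

For Y = 25X^5:
If X → X(1 + 0.36)
Then Y → Y · (1 + 0.36)^5
     ≈ Y · 4.6526

Percentage change = ((1 + 0.36)^5 − 1) × 100% ≈ 365.3%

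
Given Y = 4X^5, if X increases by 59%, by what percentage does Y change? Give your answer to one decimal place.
916.2%

For Y = 4X^5:
If X → X(1 + 0.59)
Then Y → Y · (1 + 0.59)^5
     ≈ Y · 10.1622

Percentage change = ((1 + 0.59)^5 − 1) × 100% ≈ 916.2%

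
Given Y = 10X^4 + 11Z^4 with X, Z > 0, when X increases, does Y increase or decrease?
Y increases

Taking the partial derivative:
∂Y/∂X = 40X^3

∂Y/∂X = 40X^3 > 0 (assuming positive values)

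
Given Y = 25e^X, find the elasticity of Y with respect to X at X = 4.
Elasticity = 4

Elasticity = (dY/dX) · (X/Y)

dY/dX = 25·e^X
At X = 4: dY/dX = 25·e^4, Y = 25·e^4

Elasticity = (25·e^4) · (4 / (25·e^4)) = 4

Interpretation: for a small percentage change in X, the percentage change in Y is approximately 4.00 times as large.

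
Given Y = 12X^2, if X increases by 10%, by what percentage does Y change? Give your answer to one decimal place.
21.0%

For Y = 12X^2:
If X → X(1 + 0.1)
Then Y → Y · (1 + 0.1)^2
     = Y · 1.2100

Percentage change = ((1 + 0.1)^2 − 1) × 100% = 21.0%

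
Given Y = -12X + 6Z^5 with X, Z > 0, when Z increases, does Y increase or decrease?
Y increases

Taking the partial derivative:
∂Y/∂Z = 30Z^4

∂Y/∂Z = 30Z^4 > 0 (assuming positive values)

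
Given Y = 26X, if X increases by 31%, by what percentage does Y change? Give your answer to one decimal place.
31.0%

For Y = 26X:
If X → X(1 + 0.31)
Then Y → Y · (1 + 0.31)^1
     = Y · 1.3100

Percentage change = ((1 + 0.31)^1 − 1) × 100% = 31.0%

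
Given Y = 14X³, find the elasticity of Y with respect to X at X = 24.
Elasticity = 3

Elasticity = (dY/dX) · (X/Y)

dY/dX = 42·X²
At X = 24: dY/dX = 24192, Y = 193536

Elasticity = 24192 · (24 / 193536) = 3

Interpretation: for a small percentage change in X, the percentage change in Y is approximately 3.00 times as large.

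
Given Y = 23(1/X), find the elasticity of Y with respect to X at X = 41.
Elasticity = -1

Elasticity = (dY/dX) · (X/Y)

dY/dX = -23/X²
At X = 41: dY/dX = -23/1681, Y = 23/41

Elasticity = (-23/1681) · (41 / (23/41)) = -1

Interpretation: for a small percentage change in X, the percentage change in Y is approximately -1.00 times as large.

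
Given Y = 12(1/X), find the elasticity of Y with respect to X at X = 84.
Elasticity = -1

Elasticity = (dY/dX) · (X/Y)

dY/dX = -12/X²
At X = 84: dY/dX = -1/588, Y = 1/7

Elasticity = (-1/588) · (84 / (1/7)) = -1

Interpretation: for a small percentage change in X, the percentage change in Y is approximately -1.00 times as large.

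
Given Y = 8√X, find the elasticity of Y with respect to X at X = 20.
Elasticity = 1/2

Elasticity = (dY/dX) · (X/Y)

dY/dX = 4/√X
At X = 20: dY/dX = 2·√5/5, Y = 16·√5

Elasticity = (2·√5/5) · (20 / (16·√5)) = 1/2

Interpretation: for a small percentage change in X, the percentage change in Y is approximately 0.50 times as large.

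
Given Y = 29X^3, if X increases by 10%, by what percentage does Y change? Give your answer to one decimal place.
33.1%

For Y = 29X^3:
If X → X(1 + 0.1)
Then Y → Y · (1 + 0.1)^3
     = Y · 1.3310

Percentage change = ((1 + 0.1)^3 − 1) × 100% = 33.1%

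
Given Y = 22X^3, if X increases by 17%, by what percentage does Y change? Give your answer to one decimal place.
60.2%

For Y = 22X^3:
If X → X(1 + 0.17)
Then Y → Y · (1 + 0.17)^3
     ≈ Y · 1.6016

Percentage change = ((1 + 0.17)^3 − 1) × 100% ≈ 60.2%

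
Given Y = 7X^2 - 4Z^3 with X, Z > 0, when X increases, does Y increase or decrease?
Y increases

Taking the partial derivative:
∂Y/∂X = 14X

∂Y/∂X = 14X > 0 (assuming positive values)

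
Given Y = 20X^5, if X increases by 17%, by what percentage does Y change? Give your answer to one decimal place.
119.2%

For Y = 20X^5:
If X → X(1 + 0.17)
Then Y → Y · (1 + 0.17)^5
     ≈ Y · 2.1924

Percentage change = ((1 + 0.17)^5 − 1) × 100% ≈ 119.2%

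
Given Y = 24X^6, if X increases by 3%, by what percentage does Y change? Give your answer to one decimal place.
19.4%

For Y = 24X^6:
If X → X(1 + 0.03)
Then Y → Y · (1 + 0.03)^6
     ≈ Y · 1.1941

Percentage change = ((1 + 0.03)^6 − 1) × 100% ≈ 19.4%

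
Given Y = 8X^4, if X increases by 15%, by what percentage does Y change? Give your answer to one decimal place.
74.9%

For Y = 8X^4:
If X → X(1 + 0.15)
Then Y → Y · (1 + 0.15)^4
     ≈ Y · 1.7490

Percentage change = ((1 + 0.15)^4 − 1) × 100% ≈ 74.9%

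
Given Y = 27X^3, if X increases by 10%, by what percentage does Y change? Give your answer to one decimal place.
33.1%

For Y = 27X^3:
If X → X(1 + 0.1)
Then Y → Y · (1 + 0.1)^3
     = Y · 1.3310

Percentage change = ((1 + 0.1)^3 − 1) × 100% = 33.1%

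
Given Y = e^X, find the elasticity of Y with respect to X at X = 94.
Elasticity = 94

Elasticity = (dY/dX) · (X/Y)

dY/dX = e^X
At X = 94: dY/dX = e^94, Y = e^94

Elasticity = (e^94) · (94 / (e^94)) = 94

Interpretation: for a small percentage change in X, the percentage change in Y is approximately 94.00 times as large.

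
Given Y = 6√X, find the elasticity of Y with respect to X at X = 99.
Elasticity = 1/2

Elasticity = (dY/dX) · (X/Y)

dY/dX = 3/√X
At X = 99: dY/dX = √11/11, Y = 18·√11

Elasticity = (√11/11) · (99 / (18·√11)) = 1/2

Interpretation: for a small percentage change in X, the percentage change in Y is approximately 0.50 times as large.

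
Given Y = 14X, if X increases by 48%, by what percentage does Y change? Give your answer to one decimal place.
48.0%

For Y = 14X:
If X → X(1 + 0.48)
Then Y → Y · (1 + 0.48)^1
     = Y · 1.4800

Percentage change = ((1 + 0.48)^1 − 1) × 100% = 48.0%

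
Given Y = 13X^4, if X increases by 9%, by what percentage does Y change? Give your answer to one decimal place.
41.2%

For Y = 13X^4:
If X → X(1 + 0.09)
Then Y → Y · (1 + 0.09)^4
     ≈ Y · 1.4116

Percentage change = ((1 + 0.09)^4 − 1) × 100% ≈ 41.2%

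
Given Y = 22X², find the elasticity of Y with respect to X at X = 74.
Elasticity = 2

Elasticity = (dY/dX) · (X/Y)

dY/dX = 44·X
At X = 74: dY/dX = 3256, Y = 120472

Elasticity = 3256 · (74 / 120472) = 2

Interpretation: for a small percentage change in X, the percentage change in Y is approximately 2.00 times as large.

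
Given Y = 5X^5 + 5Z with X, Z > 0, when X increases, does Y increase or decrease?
Y increases

Taking the partial derivative:
∂Y/∂X = 25X^4

∂Y/∂X = 25X^4 > 0 (assuming positive values)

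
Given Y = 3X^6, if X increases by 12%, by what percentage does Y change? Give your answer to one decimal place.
97.4%

For Y = 3X^6:
If X → X(1 + 0.12)
Then Y → Y · (1 + 0.12)^6
     ≈ Y · 1.9738

Percentage change = ((1 + 0.12)^6 − 1) × 100% ≈ 97.4%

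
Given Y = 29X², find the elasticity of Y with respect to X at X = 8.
Elasticity = 2

Elasticity = (dY/dX) · (X/Y)

dY/dX = 58·X
At X = 8: dY/dX = 464, Y = 1856

Elasticity = 464 · (8 / 1856) = 2

Interpretation: for a small percentage change in X, the percentage change in Y is approximately 2.00 times as large.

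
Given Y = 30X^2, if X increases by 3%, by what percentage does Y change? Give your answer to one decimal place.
6.1%

For Y = 30X^2:
If X → X(1 + 0.03)
Then Y → Y · (1 + 0.03)^2
     = Y · 1.0609

Percentage change = ((1 + 0.03)^2 − 1) × 100% ≈ 6.1%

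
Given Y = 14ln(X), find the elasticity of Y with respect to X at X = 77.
Elasticity = 1/ln(77) ≈ 0.2302

Elasticity = (dY/dX) · (X/Y)

dY/dX = 14/X
At X = 77: dY/dX = 2/11, Y = 14·ln(77)

Elasticity = (2/11) · (77 / (14·ln(77))) = 1/ln(77) ≈ 0.2302

Interpretation: for a small percentage change in X, the percentage change in Y is approximately 0.23 times as large.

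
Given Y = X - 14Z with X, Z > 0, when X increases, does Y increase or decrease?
Y increases

Taking the partial derivative:
∂Y/∂X = 1

∂Y/∂X = 1 > 0 (assuming positive values)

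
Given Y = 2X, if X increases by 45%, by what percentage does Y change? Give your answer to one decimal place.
45.0%

For Y = 2X:
If X → X(1 + 0.45)
Then Y → Y · (1 + 0.45)^1
     = Y · 1.4500

Percentage change = ((1 + 0.45)^1 − 1) × 100% = 45.0%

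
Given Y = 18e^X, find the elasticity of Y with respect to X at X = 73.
Elasticity = 73

Elasticity = (dY/dX) · (X/Y)

dY/dX = 18·e^X
At X = 73: dY/dX = 18·e^73, Y = 18·e^73

Elasticity = (18·e^73) · (73 / (18·e^73)) = 73

Interpretation: for a small percentage change in X, the percentage change in Y is approximately 73.00 times as large.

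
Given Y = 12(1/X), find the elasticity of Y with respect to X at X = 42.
Elasticity = -1

Elasticity = (dY/dX) · (X/Y)

dY/dX = -12/X²
At X = 42: dY/dX = -1/147, Y = 2/7

Elasticity = (-1/147) · (42 / (2/7)) = -1

Interpretation: for a small percentage change in X, the percentage change in Y is approximately -1.00 times as large.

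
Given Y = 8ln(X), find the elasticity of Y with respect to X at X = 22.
Elasticity = 1/ln(22) ≈ 0.3235

Elasticity = (dY/dX) · (X/Y)

dY/dX = 8/X
At X = 22: dY/dX = 4/11, Y = 8·ln(22)

Elasticity = (4/11) · (22 / (8·ln(22))) = 1/ln(22) ≈ 0.3235

Interpretation: for a small percentage change in X, the percentage change in Y is approximately 0.32 times as large.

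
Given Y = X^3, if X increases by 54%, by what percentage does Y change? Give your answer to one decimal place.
265.2%

For Y = X^3:
If X → X(1 + 0.54)
Then Y → Y · (1 + 0.54)^3
     ≈ Y · 3.6523

Percentage change = ((1 + 0.54)^3 − 1) × 100% ≈ 265.2%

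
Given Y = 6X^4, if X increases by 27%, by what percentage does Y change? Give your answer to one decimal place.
160.1%

For Y = 6X^4:
If X → X(1 + 0.27)
Then Y → Y · (1 + 0.27)^4
     ≈ Y · 2.6014

Percentage change = ((1 + 0.27)^4 − 1) × 100% ≈ 160.1%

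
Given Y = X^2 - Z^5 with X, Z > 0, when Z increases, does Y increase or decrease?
Y decreases

Taking the partial derivative:
∂Y/∂Z = -5Z^4

∂Y/∂Z = -5Z^4 < 0 (assuming positive values)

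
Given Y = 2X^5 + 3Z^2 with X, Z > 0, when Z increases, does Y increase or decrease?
Y increases

Taking the partial derivative:
∂Y/∂Z = 6Z

∂Y/∂Z = 6Z > 0 (assuming positive values)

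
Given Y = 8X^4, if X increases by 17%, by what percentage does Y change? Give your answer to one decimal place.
87.4%

For Y = 8X^4:
If X → X(1 + 0.17)
Then Y → Y · (1 + 0.17)^4
     ≈ Y · 1.8739

Percentage change = ((1 + 0.17)^4 − 1) × 100% ≈ 87.4%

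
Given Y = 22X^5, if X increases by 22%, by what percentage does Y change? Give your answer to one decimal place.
170.3%

For Y = 22X^5:
If X → X(1 + 0.22)
Then Y → Y · (1 + 0.22)^5
     ≈ Y · 2.7027

Percentage change = ((1 + 0.22)^5 − 1) × 100% ≈ 170.3%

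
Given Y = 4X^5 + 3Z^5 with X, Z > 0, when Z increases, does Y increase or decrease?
Y increases

Taking the partial derivative:
∂Y/∂Z = 15Z^4

∂Y/∂Z = 15Z^4 > 0 (assuming positive values)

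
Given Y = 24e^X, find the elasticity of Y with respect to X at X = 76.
Elasticity = 76

Elasticity = (dY/dX) · (X/Y)

dY/dX = 24·e^X
At X = 76: dY/dX = 24·e^76, Y = 24·e^76

Elasticity = (24·e^76) · (76 / (24·e^76)) = 76

Interpretation: for a small percentage change in X, the percentage change in Y is approximately 76.00 times as large.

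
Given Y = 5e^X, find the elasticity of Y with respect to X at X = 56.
Elasticity = 56

Elasticity = (dY/dX) · (X/Y)

dY/dX = 5·e^X
At X = 56: dY/dX = 5·e^56, Y = 5·e^56

Elasticity = (5·e^56) · (56 / (5·e^56)) = 56

Interpretation: for a small percentage change in X, the percentage change in Y is approximately 56.00 times as large.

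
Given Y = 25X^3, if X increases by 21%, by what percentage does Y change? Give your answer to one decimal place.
77.2%

For Y = 25X^3:
If X → X(1 + 0.21)
Then Y → Y · (1 + 0.21)^3
     ≈ Y · 1.7716

Percentage change = ((1 + 0.21)^3 − 1) × 100% ≈ 77.2%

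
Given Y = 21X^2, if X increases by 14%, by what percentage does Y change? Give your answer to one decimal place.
30.0%

For Y = 21X^2:
If X → X(1 + 0.14)
Then Y → Y · (1 + 0.14)^2
     = Y · 1.2996

Percentage change = ((1 + 0.14)^2 − 1) × 100% ≈ 30.0%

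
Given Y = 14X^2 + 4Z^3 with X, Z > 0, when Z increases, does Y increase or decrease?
Y increases

Taking the partial derivative:
∂Y/∂Z = 12Z^2

∂Y/∂Z = 12Z^2 > 0 (assuming positive values)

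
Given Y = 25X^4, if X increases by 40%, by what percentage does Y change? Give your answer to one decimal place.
284.2%

For Y = 25X^4:
If X → X(1 + 0.4)
Then Y → Y · (1 + 0.4)^4
     = Y · 3.8416

Percentage change = ((1 + 0.4)^4 − 1) × 100% ≈ 284.2%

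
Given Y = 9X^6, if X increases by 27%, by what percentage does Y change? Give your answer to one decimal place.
319.6%

For Y = 9X^6:
If X → X(1 + 0.27)
Then Y → Y · (1 + 0.27)^6
     ≈ Y · 4.1959

Percentage change = ((1 + 0.27)^6 − 1) × 100% ≈ 319.6%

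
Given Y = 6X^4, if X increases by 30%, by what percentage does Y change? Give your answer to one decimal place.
185.6%

For Y = 6X^4:
If X → X(1 + 0.3)
Then Y → Y · (1 + 0.3)^4
     = Y · 2.8561

Percentage change = ((1 + 0.3)^4 − 1) × 100% ≈ 185.6%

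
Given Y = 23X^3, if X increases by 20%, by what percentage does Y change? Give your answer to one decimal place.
72.8%

For Y = 23X^3:
If X → X(1 + 0.2)
Then Y → Y · (1 + 0.2)^3
     = Y · 1.7280

Percentage change = ((1 + 0.2)^3 − 1) × 100% = 72.8%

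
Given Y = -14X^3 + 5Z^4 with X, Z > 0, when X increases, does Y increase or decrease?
Y decreases

Taking the partial derivative:
∂Y/∂X = -42X^2

∂Y/∂X = -42X^2 < 0 (assuming positive values)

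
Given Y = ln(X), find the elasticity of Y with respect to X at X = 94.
Elasticity = 1/ln(94) ≈ 0.2201

Elasticity = (dY/dX) · (X/Y)

dY/dX = 1/X
At X = 94: dY/dX = 1/94, Y = ln(94)

Elasticity = (1/94) · (94 / (ln(94))) = 1/ln(94) ≈ 0.2201

Interpretation: for a small percentage change in X, the percentage change in Y is approximately 0.22 times as large.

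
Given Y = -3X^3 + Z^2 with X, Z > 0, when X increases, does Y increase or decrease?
Y decreases

Taking the partial derivative:
∂Y/∂X = -9X^2

∂Y/∂X = -9X^2 < 0 (assuming positive values)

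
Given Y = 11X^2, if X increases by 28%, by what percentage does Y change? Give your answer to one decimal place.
63.8%

For Y = 11X^2:
If X → X(1 + 0.28)
Then Y → Y · (1 + 0.28)^2
     = Y · 1.6384

Percentage change = ((1 + 0.28)^2 − 1) × 100% ≈ 63.8%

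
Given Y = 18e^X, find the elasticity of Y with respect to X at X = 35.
Elasticity = 35

Elasticity = (dY/dX) · (X/Y)

dY/dX = 18·e^X
At X = 35: dY/dX = 18·e^35, Y = 18·e^35

Elasticity = (18·e^35) · (35 / (18·e^35)) = 35

Interpretation: for a small percentage change in X, the percentage change in Y is approximately 35.00 times as large.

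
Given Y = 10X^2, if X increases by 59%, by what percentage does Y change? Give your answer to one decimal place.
152.8%

For Y = 10X^2:
If X → X(1 + 0.59)
Then Y → Y · (1 + 0.59)^2
     = Y · 2.5281

Percentage change = ((1 + 0.59)^2 − 1) × 100% ≈ 152.8%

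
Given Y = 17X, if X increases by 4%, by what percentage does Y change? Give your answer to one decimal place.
4.0%

For Y = 17X:
If X → X(1 + 0.04)
Then Y → Y · (1 + 0.04)^1
     = Y · 1.0400

Percentage change = ((1 + 0.04)^1 − 1) × 100% = 4.0%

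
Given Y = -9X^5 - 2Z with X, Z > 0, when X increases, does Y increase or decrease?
Y decreases

Taking the partial derivative:
∂Y/∂X = -45X^4

∂Y/∂X = -45X^4 < 0 (assuming positive values)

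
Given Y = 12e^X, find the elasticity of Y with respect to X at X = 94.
Elasticity = 94

Elasticity = (dY/dX) · (X/Y)

dY/dX = 12·e^X
At X = 94: dY/dX = 12·e^94, Y = 12·e^94

Elasticity = (12·e^94) · (94 / (12·e^94)) = 94

Interpretation: for a small percentage change in X, the percentage change in Y is approximately 94.00 times as large.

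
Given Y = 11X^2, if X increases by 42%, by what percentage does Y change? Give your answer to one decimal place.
101.6%

For Y = 11X^2:
If X → X(1 + 0.42)
Then Y → Y · (1 + 0.42)^2
     = Y · 2.0164

Percentage change = ((1 + 0.42)^2 − 1) × 100% ≈ 101.6%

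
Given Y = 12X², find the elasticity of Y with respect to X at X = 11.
Elasticity = 2

Elasticity = (dY/dX) · (X/Y)

dY/dX = 24·X
At X = 11: dY/dX = 264, Y = 1452

Elasticity = 264 · (11 / 1452) = 2

Interpretation: for a small percentage change in X, the percentage change in Y is approximately 2.00 times as large.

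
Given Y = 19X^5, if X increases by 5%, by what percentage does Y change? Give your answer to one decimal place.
27.6%

For Y = 19X^5:
If X → X(1 + 0.05)
Then Y → Y · (1 + 0.05)^5
     ≈ Y · 1.2763

Percentage change = ((1 + 0.05)^5 − 1) × 100% ≈ 27.6%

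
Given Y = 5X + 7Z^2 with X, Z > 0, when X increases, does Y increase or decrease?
Y increases

Taking the partial derivative:
∂Y/∂X = 5

∂Y/∂X = 5 > 0 (assuming positive values)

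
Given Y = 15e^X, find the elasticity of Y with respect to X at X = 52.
Elasticity = 52

Elasticity = (dY/dX) · (X/Y)

dY/dX = 15·e^X
At X = 52: dY/dX = 15·e^52, Y = 15·e^52

Elasticity = (15·e^52) · (52 / (15·e^52)) = 52

Interpretation: for a small percentage change in X, the percentage change in Y is approximately 52.00 times as large.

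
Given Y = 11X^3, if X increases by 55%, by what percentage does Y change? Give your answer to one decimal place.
272.4%

For Y = 11X^3:
If X → X(1 + 0.55)
Then Y → Y · (1 + 0.55)^3
     ≈ Y · 3.7239

Percentage change = ((1 + 0.55)^3 − 1) × 100% ≈ 272.4%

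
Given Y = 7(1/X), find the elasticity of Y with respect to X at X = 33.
Elasticity = -1

Elasticity = (dY/dX) · (X/Y)

dY/dX = -7/X²
At X = 33: dY/dX = -7/1089, Y = 7/33

Elasticity = (-7/1089) · (33 / (7/33)) = -1

Interpretation: for a small percentage change in X, the percentage change in Y is approximately -1.00 times as large.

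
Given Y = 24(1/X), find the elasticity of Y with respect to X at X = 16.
Elasticity = -1

Elasticity = (dY/dX) · (X/Y)

dY/dX = -24/X²
At X = 16: dY/dX = -3/32, Y = 3/2

Elasticity = (-3/32) · (16 / (3/2)) = -1

Interpretation: for a small percentage change in X, the percentage change in Y is approximately -1.00 times as large.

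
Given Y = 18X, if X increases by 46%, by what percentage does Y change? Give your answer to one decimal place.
46.0%

For Y = 18X:
If X → X(1 + 0.46)
Then Y → Y · (1 + 0.46)^1
     = Y · 1.4600

Percentage change = ((1 + 0.46)^1 − 1) × 100% = 46.0%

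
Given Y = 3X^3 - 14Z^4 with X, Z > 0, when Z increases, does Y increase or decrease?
Y decreases

Taking the partial derivative:
∂Y/∂Z = -56Z^3

∂Y/∂Z = -56Z^3 < 0 (assuming positive values)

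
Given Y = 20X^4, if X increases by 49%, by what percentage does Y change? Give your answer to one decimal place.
392.9%

For Y = 20X^4:
If X → X(1 + 0.49)
Then Y → Y · (1 + 0.49)^4
     ≈ Y · 4.9288

Percentage change = ((1 + 0.49)^4 − 1) × 100% ≈ 392.9%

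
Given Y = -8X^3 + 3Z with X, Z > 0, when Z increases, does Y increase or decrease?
Y increases

Taking the partial derivative:
∂Y/∂Z = 3

∂Y/∂Z = 3 > 0 (assuming positive values)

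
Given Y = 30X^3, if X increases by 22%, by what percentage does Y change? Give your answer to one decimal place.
81.6%

For Y = 30X^3:
If X → X(1 + 0.22)
Then Y → Y · (1 + 0.22)^3
     ≈ Y · 1.8158

Percentage change = ((1 + 0.22)^3 − 1) × 100% ≈ 81.6%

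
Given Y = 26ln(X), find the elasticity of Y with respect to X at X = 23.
Elasticity = 1/ln(23) ≈ 0.3189

Elasticity = (dY/dX) · (X/Y)

dY/dX = 26/X
At X = 23: dY/dX = 26/23, Y = 26·ln(23)

Elasticity = (26/23) · (23 / (26·ln(23))) = 1/ln(23) ≈ 0.3189

Interpretation: for a small percentage change in X, the percentage change in Y is approximately 0.32 times as large.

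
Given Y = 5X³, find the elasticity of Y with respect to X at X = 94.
Elasticity = 3

Elasticity = (dY/dX) · (X/Y)

dY/dX = 15·X²
At X = 94: dY/dX = 132540, Y = 4152920

Elasticity = 132540 · (94 / 4152920) = 3

Interpretation: for a small percentage change in X, the percentage change in Y is approximately 3.00 times as large.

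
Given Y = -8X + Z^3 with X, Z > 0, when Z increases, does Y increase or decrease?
Y increases

Taking the partial derivative:
∂Y/∂Z = 3Z^2

∂Y/∂Z = 3Z^2 > 0 (assuming positive values)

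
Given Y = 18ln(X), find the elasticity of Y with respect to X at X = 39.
Elasticity = 1/ln(39) ≈ 0.2730

Elasticity = (dY/dX) · (X/Y)

dY/dX = 18/X
At X = 39: dY/dX = 6/13, Y = 18·ln(39)

Elasticity = (6/13) · (39 / (18·ln(39))) = 1/ln(39) ≈ 0.2730

Interpretation: for a small percentage change in X, the percentage change in Y is approximately 0.27 times as large.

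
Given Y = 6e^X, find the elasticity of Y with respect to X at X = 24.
Elasticity = 24

Elasticity = (dY/dX) · (X/Y)

dY/dX = 6·e^X
At X = 24: dY/dX = 6·e^24, Y = 6·e^24

Elasticity = (6·e^24) · (24 / (6·e^24)) = 24

Interpretation: for a small percentage change in X, the percentage change in Y is approximately 24.00 times as large.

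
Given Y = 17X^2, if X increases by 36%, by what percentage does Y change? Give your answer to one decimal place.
85.0%

For Y = 17X^2:
If X → X(1 + 0.36)
Then Y → Y · (1 + 0.36)^2
     = Y · 1.8496

Percentage change = ((1 + 0.36)^2 − 1) × 100% ≈ 85.0%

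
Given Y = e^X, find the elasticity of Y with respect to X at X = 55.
Elasticity = 55

Elasticity = (dY/dX) · (X/Y)

dY/dX = e^X
At X = 55: dY/dX = e^55, Y = e^55

Elasticity = (e^55) · (55 / (e^55)) = 55

Interpretation: for a small percentage change in X, the percentage change in Y is approximately 55.00 times as large.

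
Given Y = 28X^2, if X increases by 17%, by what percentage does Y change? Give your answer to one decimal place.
36.9%

For Y = 28X^2:
If X → X(1 + 0.17)
Then Y → Y · (1 + 0.17)^2
     = Y · 1.3689

Percentage change = ((1 + 0.17)^2 − 1) × 100% ≈ 36.9%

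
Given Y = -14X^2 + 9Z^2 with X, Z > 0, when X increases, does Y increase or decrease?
Y decreases

Taking the partial derivative:
∂Y/∂X = -28X

∂Y/∂X = -28X < 0 (assuming positive values)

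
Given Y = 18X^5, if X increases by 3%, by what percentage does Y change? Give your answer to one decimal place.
15.9%

For Y = 18X^5:
If X → X(1 + 0.03)
Then Y → Y · (1 + 0.03)^5
     ≈ Y · 1.1593

Percentage change = ((1 + 0.03)^5 − 1) × 100% ≈ 15.9%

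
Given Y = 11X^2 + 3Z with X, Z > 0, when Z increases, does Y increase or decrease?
Y increases

Taking the partial derivative:
∂Y/∂Z = 3

∂Y/∂Z = 3 > 0 (assuming positive values)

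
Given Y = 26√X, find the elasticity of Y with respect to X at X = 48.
Elasticity = 1/2

Elasticity = (dY/dX) · (X/Y)

dY/dX = 13/√X
At X = 48: dY/dX = 13·√3/12, Y = 104·√3

Elasticity = (13·√3/12) · (48 / (104·√3)) = 1/2

Interpretation: for a small percentage change in X, the percentage change in Y is approximately 0.50 times as large.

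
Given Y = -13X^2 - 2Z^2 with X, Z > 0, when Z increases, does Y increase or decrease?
Y decreases

Taking the partial derivative:
∂Y/∂Z = -4Z

∂Y/∂Z = -4Z < 0 (assuming positive values)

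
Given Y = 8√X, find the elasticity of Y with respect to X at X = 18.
Elasticity = 1/2

Elasticity = (dY/dX) · (X/Y)

dY/dX = 4/√X
At X = 18: dY/dX = 2·√2/3, Y = 24·√2

Elasticity = (2·√2/3) · (18 / (24·√2)) = 1/2

Interpretation: for a small percentage change in X, the percentage change in Y is approximately 0.50 times as large.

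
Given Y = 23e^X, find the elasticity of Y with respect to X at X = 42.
Elasticity = 42

Elasticity = (dY/dX) · (X/Y)

dY/dX = 23·e^X
At X = 42: dY/dX = 23·e^42, Y = 23·e^42

Elasticity = (23·e^42) · (42 / (23·e^42)) = 42

Interpretation: for a small percentage change in X, the percentage change in Y is approximately 42.00 times as large.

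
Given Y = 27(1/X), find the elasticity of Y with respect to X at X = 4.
Elasticity = -1

Elasticity = (dY/dX) · (X/Y)

dY/dX = -27/X²
At X = 4: dY/dX = -27/16, Y = 27/4

Elasticity = (-27/16) · (4 / (27/4)) = -1

Interpretation: for a small percentage change in X, the percentage change in Y is approximately -1.00 times as large.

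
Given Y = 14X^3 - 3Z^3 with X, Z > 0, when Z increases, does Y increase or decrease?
Y decreases

Taking the partial derivative:
∂Y/∂Z = -9Z^2

∂Y/∂Z = -9Z^2 < 0 (assuming positive values)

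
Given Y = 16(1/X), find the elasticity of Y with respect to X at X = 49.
Elasticity = -1

Elasticity = (dY/dX) · (X/Y)

dY/dX = -16/X²
At X = 49: dY/dX = -16/2401, Y = 16/49

Elasticity = (-16/2401) · (49 / (16/49)) = -1

Interpretation: for a small percentage change in X, the percentage change in Y is approximately -1.00 times as large.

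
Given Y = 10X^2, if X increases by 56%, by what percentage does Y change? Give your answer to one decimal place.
143.4%

For Y = 10X^2:
If X → X(1 + 0.56)
Then Y → Y · (1 + 0.56)^2
     = Y · 2.4336

Percentage change = ((1 + 0.56)^2 − 1) × 100% ≈ 143.4%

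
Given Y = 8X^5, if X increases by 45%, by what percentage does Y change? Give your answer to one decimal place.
541.0%

For Y = 8X^5:
If X → X(1 + 0.45)
Then Y → Y · (1 + 0.45)^5
     ≈ Y · 6.4097

Percentage change = ((1 + 0.45)^5 − 1) × 100% ≈ 541.0%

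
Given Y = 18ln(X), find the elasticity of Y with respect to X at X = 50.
Elasticity = 1/ln(50) ≈ 0.2556

Elasticity = (dY/dX) · (X/Y)

dY/dX = 18/X
At X = 50: dY/dX = 9/25, Y = 18·ln(50)

Elasticity = (9/25) · (50 / (18·ln(50))) = 1/ln(50) ≈ 0.2556

Interpretation: for a small percentage change in X, the percentage change in Y is approximately 0.26 times as large.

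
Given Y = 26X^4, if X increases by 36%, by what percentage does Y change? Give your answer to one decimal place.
242.1%

For Y = 26X^4:
If X → X(1 + 0.36)
Then Y → Y · (1 + 0.36)^4
     ≈ Y · 3.4210

Percentage change = ((1 + 0.36)^4 − 1) × 100% ≈ 242.1%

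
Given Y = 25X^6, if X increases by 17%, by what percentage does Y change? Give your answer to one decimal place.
156.5%

For Y = 25X^6:
If X → X(1 + 0.17)
Then Y → Y · (1 + 0.17)^6
     ≈ Y · 2.5652

Percentage change = ((1 + 0.17)^6 − 1) × 100% ≈ 156.5%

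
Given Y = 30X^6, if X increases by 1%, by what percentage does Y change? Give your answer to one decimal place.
6.2%

For Y = 30X^6:
If X → X(1 + 0.01)
Then Y → Y · (1 + 0.01)^6
     ≈ Y · 1.0615

Percentage change = ((1 + 0.01)^6 − 1) × 100% ≈ 6.2%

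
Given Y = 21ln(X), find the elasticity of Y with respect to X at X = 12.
Elasticity = 1/ln(12) ≈ 0.4024

Elasticity = (dY/dX) · (X/Y)

dY/dX = 21/X
At X = 12: dY/dX = 7/4, Y = 21·ln(12)

Elasticity = (7/4) · (12 / (21·ln(12))) = 1/ln(12) ≈ 0.4024

Interpretation: for a small percentage change in X, the percentage change in Y is approximately 0.40 times as large.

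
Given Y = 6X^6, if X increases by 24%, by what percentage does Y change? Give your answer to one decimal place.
263.5%

For Y = 6X^6:
If X → X(1 + 0.24)
Then Y → Y · (1 + 0.24)^6
     ≈ Y · 3.6352

Percentage change = ((1 + 0.24)^6 − 1) × 100% ≈ 263.5%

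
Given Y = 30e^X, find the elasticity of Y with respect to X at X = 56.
Elasticity = 56

Elasticity = (dY/dX) · (X/Y)

dY/dX = 30·e^X
At X = 56: dY/dX = 30·e^56, Y = 30·e^56

Elasticity = (30·e^56) · (56 / (30·e^56)) = 56

Interpretation: for a small percentage change in X, the percentage change in Y is approximately 56.00 times as large.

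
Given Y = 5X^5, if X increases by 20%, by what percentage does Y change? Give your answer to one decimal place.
148.8%

For Y = 5X^5:
If X → X(1 + 0.2)
Then Y → Y · (1 + 0.2)^5
     ≈ Y · 2.4883

Percentage change = ((1 + 0.2)^5 − 1) × 100% ≈ 148.8%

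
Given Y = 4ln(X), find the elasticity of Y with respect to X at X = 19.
Elasticity = 1/ln(19) ≈ 0.3396

Elasticity = (dY/dX) · (X/Y)

dY/dX = 4/X
At X = 19: dY/dX = 4/19, Y = 4·ln(19)

Elasticity = (4/19) · (19 / (4·ln(19))) = 1/ln(19) ≈ 0.3396

Interpretation: for a small percentage change in X, the percentage change in Y is approximately 0.34 times as large.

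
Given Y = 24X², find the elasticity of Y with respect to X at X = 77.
Elasticity = 2

Elasticity = (dY/dX) · (X/Y)

dY/dX = 48·X
At X = 77: dY/dX = 3696, Y = 142296

Elasticity = 3696 · (77 / 142296) = 2

Interpretation: for a small percentage change in X, the percentage change in Y is approximately 2.00 times as large.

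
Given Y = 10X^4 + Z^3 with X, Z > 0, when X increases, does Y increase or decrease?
Y increases

Taking the partial derivative:
∂Y/∂X = 40X^3

∂Y/∂X = 40X^3 > 0 (assuming positive values)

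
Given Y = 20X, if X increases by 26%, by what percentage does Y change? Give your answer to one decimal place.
26.0%

For Y = 20X:
If X → X(1 + 0.26)
Then Y → Y · (1 + 0.26)^1
     = Y · 1.2600

Percentage change = ((1 + 0.26)^1 − 1) × 100% = 26.0%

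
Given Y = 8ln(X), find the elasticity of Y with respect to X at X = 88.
Elasticity = 1/ln(88) ≈ 0.2233

Elasticity = (dY/dX) · (X/Y)

dY/dX = 8/X
At X = 88: dY/dX = 1/11, Y = 8·ln(88)

Elasticity = (1/11) · (88 / (8·ln(88))) = 1/ln(88) ≈ 0.2233

Interpretation: for a small percentage change in X, the percentage change in Y is approximately 0.22 times as large.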